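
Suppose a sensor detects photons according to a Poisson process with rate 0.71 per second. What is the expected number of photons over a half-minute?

E[N] = λt = 0.71 × 30 = 21.3 (a half-minute = 30 seconds).

21.3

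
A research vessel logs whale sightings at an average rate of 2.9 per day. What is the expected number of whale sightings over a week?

20.3

E[N] = λt = 2.9 × 7 = 20.3 (a week = 7 days).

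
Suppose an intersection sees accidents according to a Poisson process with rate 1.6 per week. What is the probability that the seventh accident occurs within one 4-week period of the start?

Over the interval, μ = 1.6 × 4 = 6.4 (a 4-week period = 4 weeks).
The seventh arrival falls in the interval iff at least 7 events occur there: P(S_7 ≤ t) = P(N ≥ 7) = 1 − P(N ≤ 6) ≈ 0.4577.

0.4577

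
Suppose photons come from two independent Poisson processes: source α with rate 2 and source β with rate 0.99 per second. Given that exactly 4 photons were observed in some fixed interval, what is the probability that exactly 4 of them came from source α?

Given the total, each event is independently from source α with probability p = λ_α/(λ_α+λ_β) = 2/2.99 ≈ 0.6689.
So K ~ Binomial(4, 2/2.99): P(K = 4) = C(4,4) · (2/2.99)^4 · (0.99/2.99)^0 ≈ 0.2002.

0.2002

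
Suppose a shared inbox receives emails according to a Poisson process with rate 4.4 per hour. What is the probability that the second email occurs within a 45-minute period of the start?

Over the interval, μ = 4.4 × 0.75 = 3.3 (a 45-minute period = 0.75 hours).
The second arrival falls in the interval iff at least 2 events occur there: P(S_2 ≤ t) = P(N ≥ 2) = 1 − P(N ≤ 1) ≈ 0.8414.

0.8414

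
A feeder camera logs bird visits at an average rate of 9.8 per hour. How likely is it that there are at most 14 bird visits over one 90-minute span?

Over the interval, μ = 9.8 × 1.5 = 14.7 (a 90-minute span = 1.5 hours).
P(N ≤ 14) = Σ_{j=0}^{14} e^(−μ) μ^j/j! ≈ 0.4967.

0.4967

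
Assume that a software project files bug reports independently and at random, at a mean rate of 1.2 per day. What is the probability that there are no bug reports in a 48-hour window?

0.0907

Over the interval, μ = 1.2 × 2 = 2.4 (a 48-hour window = 2 days).
P(N = 0) = e^(−μ) μ^0/0! = e^(−2.4) · 2.4^0/1 ≈ 0.0907.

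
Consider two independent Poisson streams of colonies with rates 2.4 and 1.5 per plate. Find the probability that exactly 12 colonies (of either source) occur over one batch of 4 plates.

0.0728

Independent Poisson processes superpose: combined rate λ = 2.4 + 1.5 = 3.9 per plate.
Over the interval, μ = 3.9 × 4 = 15.6 (a batch of 4 plates = 4 plates).
P(N = 12) = e^(−15.6) · 15.6^12/12! ≈ 0.0728.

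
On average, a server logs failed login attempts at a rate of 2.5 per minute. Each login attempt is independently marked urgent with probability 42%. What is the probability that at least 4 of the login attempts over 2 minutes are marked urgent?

Thinning: the login attempts that are marked urgent themselves form a Poisson process with rate 0.42 × 2.5 = 1.05 per minute.
Over the interval, μ = 1.05 × 2 = 2.1 (2 minutes).
P(N ≥ 4) = 1 − P(N ≤ 3) ≈ 0.1614.

0.1614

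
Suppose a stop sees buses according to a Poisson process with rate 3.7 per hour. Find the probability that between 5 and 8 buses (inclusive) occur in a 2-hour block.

0.5361

Over the interval, μ = 3.7 × 2 = 7.4 (a 2-hour block = 2 hours).
P(5 ≤ N ≤ 8) = Σ_{j=5}^{8} e^(−7.4) · 7.4^j/j! ≈ 0.5361.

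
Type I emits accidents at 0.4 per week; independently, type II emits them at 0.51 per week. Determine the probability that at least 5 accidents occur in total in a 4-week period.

0.3012

Independent Poisson processes superpose: combined rate λ = 0.4 + 0.51 = 0.91 per week.
Over the interval, μ = 0.91 × 4 = 3.64 (a 4-week period = 4 weeks).
P(N ≥ 5) = 1 − P(N ≤ 4) ≈ 0.3012.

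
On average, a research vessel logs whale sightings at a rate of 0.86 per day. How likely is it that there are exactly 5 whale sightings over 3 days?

Over the interval, μ = 0.86 × 3 = 2.58 (3 days).
P(N = 5) = e^(−μ) μ^5/5! = e^(−2.58) · 2.58^5/120 ≈ 0.0722.

0.0722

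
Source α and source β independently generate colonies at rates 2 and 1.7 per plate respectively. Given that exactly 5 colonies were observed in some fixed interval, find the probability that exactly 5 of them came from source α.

Given the total, each event is independently from source α with probability p = λ_α/(λ_α+λ_β) = 2/3.7 ≈ 0.5405.
So K ~ Binomial(5, 2/3.7): P(K = 5) = C(5,5) · (2/3.7)^5 · (1.7/3.7)^0 ≈ 0.0461.

0.0461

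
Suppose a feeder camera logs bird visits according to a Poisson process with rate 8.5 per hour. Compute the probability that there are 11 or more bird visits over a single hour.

With mean μ = 8.5 per hour,
P(N ≥ 11) = 1 − P(N ≤ 10) = 1 − Σ_{j=0}^{10} e^(−μ) μ^j/j! ≈ 0.2366.

0.2366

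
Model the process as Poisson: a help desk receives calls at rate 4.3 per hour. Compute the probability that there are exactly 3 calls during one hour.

0.1798

With mean μ = 4.3 per hour,
P(N = 3) = e^(−μ) μ^3/3! = e^(−4.3) · 4.3^3/6 ≈ 0.1798.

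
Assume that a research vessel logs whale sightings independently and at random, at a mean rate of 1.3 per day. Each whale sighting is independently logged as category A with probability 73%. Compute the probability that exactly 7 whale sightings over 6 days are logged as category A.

0.1296

Thinning: the whale sightings that are logged as category A themselves form a Poisson process with rate 0.73 × 1.3 = 0.949 per day.
Over the interval, μ = 0.949 × 6 = 5.694 (6 days).
P(N = 7) = e^(−5.694) · 5.694^7/7! ≈ 0.1296.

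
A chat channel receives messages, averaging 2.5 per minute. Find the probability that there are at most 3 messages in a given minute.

0.7576

With mean μ = 2.5 per minute,
P(N ≤ 3) = Σ_{j=0}^{3} e^(−μ) μ^j/j! ≈ 0.7576.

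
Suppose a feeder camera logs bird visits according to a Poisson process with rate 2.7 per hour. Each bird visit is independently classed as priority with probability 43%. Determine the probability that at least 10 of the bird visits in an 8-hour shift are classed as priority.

0.4505

Thinning: the bird visits that are classed as priority themselves form a Poisson process with rate 0.43 × 2.7 = 1.161 per hour.
Over the interval, μ = 1.161 × 8 = 9.288 (an 8-hour shift = 8 hours).
P(N ≥ 10) = 1 − P(N ≤ 9) ≈ 0.4505.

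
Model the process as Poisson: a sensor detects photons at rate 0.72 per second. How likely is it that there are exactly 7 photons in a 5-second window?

0.0425

Over the interval, μ = 0.72 × 5 = 3.6 (a 5-second window = 5 seconds).
P(N = 7) = e^(−μ) μ^7/7! = e^(−3.6) · 3.6^7/5040 ≈ 0.0425.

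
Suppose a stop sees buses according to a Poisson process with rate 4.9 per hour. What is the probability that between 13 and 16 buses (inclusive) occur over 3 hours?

Over the interval, μ = 4.9 × 3 = 14.7 (3 hours).
P(13 ≤ N ≤ 16) = Σ_{j=13}^{16} e^(−14.7) · 14.7^j/j! ≈ 0.3994.

0.3994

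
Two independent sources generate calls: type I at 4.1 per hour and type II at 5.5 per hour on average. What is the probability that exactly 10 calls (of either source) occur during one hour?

0.1241

Independent Poisson processes superpose: combined rate λ = 4.1 + 5.5 = 9.6 per hour.
So μ = 9.6.
P(N = 10) = e^(−9.6) · 9.6^10/10! ≈ 0.1241.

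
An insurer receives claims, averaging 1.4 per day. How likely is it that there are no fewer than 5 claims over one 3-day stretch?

Over the interval, μ = 1.4 × 3 = 4.2 (a 3-day stretch = 3 days).
P(N ≥ 5) = 1 − P(N ≤ 4) = 1 − Σ_{j=0}^{4} e^(−μ) μ^j/j! ≈ 0.4102.

0.4102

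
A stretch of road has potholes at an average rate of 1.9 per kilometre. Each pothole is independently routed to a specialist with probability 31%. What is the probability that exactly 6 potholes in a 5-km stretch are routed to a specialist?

Thinning: the potholes that are routed to a specialist themselves form a Poisson process with rate 0.31 × 1.9 = 0.589 per kilometre.
Over the interval, μ = 0.589 × 5 = 2.945 (a 5-km stretch = 5 kilometres).
P(N = 6) = e^(−2.945) · 2.945^6/6! ≈ 0.0477.

0.0477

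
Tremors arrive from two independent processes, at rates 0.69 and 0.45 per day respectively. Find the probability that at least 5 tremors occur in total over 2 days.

0.0814

Independent Poisson processes superpose: combined rate λ = 0.69 + 0.45 = 1.14 per day.
Over the interval, μ = 1.14 × 2 = 2.28 (2 days).
P(N ≥ 5) = 1 − P(N ≤ 4) ≈ 0.0814.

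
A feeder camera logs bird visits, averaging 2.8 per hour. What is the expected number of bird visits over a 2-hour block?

5.6

E[N] = λt = 2.8 × 2 = 5.6 (a 2-hour block = 2 hours).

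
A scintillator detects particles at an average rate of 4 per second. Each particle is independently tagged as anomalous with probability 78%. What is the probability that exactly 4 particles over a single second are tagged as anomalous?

Thinning: the particles that are tagged as anomalous themselves form a Poisson process with rate 0.78 × 4 = 3.12 per second.
So μ = 3.12.
P(N = 4) = e^(−3.12) · 3.12^4/4! ≈ 0.1743.

0.1743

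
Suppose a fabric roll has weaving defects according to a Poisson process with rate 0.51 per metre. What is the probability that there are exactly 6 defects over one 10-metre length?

0.1490

Over the interval, μ = 0.51 × 10 = 5.1 (a 10-metre length = 10 metres).
P(N = 6) = e^(−μ) μ^6/6! = e^(−5.1) · 5.1^6/720 ≈ 0.1490.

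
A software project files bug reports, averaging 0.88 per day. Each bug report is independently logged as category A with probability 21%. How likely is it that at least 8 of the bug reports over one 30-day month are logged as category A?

0.1960

Thinning: the bug reports that are logged as category A themselves form a Poisson process with rate 0.21 × 0.88 = 0.1848 per day.
Over the interval, μ = 0.1848 × 30 = 5.544 (a 30-day month = 30 days).
P(N ≥ 8) = 1 − P(N ≤ 7) ≈ 0.1960.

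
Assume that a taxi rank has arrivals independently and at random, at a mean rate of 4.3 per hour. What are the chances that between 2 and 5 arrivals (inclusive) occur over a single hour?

With mean μ = 4.3 per hour,
P(2 ≤ N ≤ 5) = Σ_{j=2}^{5} e^(−4.3) · 4.3^j/j! ≈ 0.6647.

0.6647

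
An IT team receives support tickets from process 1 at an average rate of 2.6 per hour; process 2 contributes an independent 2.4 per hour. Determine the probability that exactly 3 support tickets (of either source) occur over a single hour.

Independent Poisson processes superpose: combined rate λ = 2.6 + 2.4 = 5 per hour.
So μ = 5.
P(N = 3) = e^(−5) · 5^3/3! ≈ 0.1404.

0.1404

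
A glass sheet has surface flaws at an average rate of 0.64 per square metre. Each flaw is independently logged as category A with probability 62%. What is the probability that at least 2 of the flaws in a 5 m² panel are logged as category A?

0.5896

Thinning: the flaws that are logged as category A themselves form a Poisson process with rate 0.62 × 0.64 = 0.3968 per square metre.
Over the interval, μ = 0.3968 × 5 = 1.984 (a 5 m² panel = 5 square metres).
P(N ≥ 2) = 1 − P(N ≤ 1) ≈ 0.5896.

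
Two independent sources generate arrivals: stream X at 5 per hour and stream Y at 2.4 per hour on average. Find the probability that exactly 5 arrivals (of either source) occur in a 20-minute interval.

Independent Poisson processes superpose: combined rate λ = 5 + 2.4 = 7.4 per hour.
Over the interval, μ = 7.4 × 1/3 ≈ 2.46667 (a 20-minute interval = 1/3 hours).
P(N = 5) = e^(−2.46667) · 2.46667^5/5! ≈ 0.0646.

0.0646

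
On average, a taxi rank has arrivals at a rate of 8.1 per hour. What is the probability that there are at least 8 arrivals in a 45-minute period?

0.2664

Over the interval, μ = 8.1 × 0.75 = 6.075 (a 45-minute period = 0.75 hours).
P(N ≥ 8) = 1 − P(N ≤ 7) = 1 − Σ_{j=0}^{7} e^(−μ) μ^j/j! ≈ 0.2664.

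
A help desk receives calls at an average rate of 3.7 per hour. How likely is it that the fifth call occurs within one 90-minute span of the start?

0.6502

Over the interval, μ = 3.7 × 1.5 = 5.55 (a 90-minute span = 1.5 hours).
The fifth arrival falls in the interval iff at least 5 events occur there: P(S_5 ≤ t) = P(N ≥ 5) = 1 − P(N ≤ 4) ≈ 0.6502.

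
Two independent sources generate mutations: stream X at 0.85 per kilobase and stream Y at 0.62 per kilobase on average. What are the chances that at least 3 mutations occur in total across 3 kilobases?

0.8160

Independent Poisson processes superpose: combined rate λ = 0.85 + 0.62 = 1.47 per kilobase.
Over the interval, μ = 1.47 × 3 = 4.41 (3 kilobases).
P(N ≥ 3) = 1 − P(N ≤ 2) ≈ 0.8160.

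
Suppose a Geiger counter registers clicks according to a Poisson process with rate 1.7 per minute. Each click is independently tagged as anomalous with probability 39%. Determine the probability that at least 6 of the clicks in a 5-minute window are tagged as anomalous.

0.1189

Thinning: the clicks that are tagged as anomalous themselves form a Poisson process with rate 0.39 × 1.7 = 0.663 per minute.
Over the interval, μ = 0.663 × 5 = 3.315 (a 5-minute window = 5 minutes).
P(N ≥ 6) = 1 − P(N ≤ 5) ≈ 0.1189.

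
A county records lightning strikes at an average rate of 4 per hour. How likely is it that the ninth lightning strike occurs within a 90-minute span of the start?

Over the interval, μ = 4 × 1.5 = 6 (a 90-minute span = 1.5 hours).
The ninth arrival falls in the interval iff at least 9 events occur there: P(S_9 ≤ t) = P(N ≥ 9) = 1 − P(N ≤ 8) ≈ 0.1528.

0.1528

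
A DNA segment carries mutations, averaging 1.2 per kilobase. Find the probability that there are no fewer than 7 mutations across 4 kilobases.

Over the interval, μ = 1.2 × 4 = 4.8 (4 kilobases).
P(N ≥ 7) = 1 − P(N ≤ 6) = 1 − Σ_{j=0}^{6} e^(−μ) μ^j/j! ≈ 0.2092.

0.2092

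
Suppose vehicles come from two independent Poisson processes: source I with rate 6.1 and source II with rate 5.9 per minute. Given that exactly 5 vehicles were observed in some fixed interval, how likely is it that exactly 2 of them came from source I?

0.3071

Given the total, each event is independently from source I with probability p = λ_I/(λ_I+λ_II) = 6.1/12 ≈ 0.5083.
So K ~ Binomial(5, 6.1/12): P(K = 2) = C(5,2) · (6.1/12)^2 · (5.9/12)^3 ≈ 0.3071.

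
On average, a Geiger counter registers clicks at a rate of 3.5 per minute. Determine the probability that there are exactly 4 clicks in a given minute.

With mean μ = 3.5 per minute,
P(N = 4) = e^(−μ) μ^4/4! = e^(−3.5) · 3.5^4/24 ≈ 0.1888.

0.1888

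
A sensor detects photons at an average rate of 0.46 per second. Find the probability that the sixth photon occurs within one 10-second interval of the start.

Over the interval, μ = 0.46 × 10 = 4.6 (a 10-second interval = 10 seconds).
The sixth arrival falls in the interval iff at least 6 events occur there: P(S_6 ≤ t) = P(N ≥ 6) = 1 − P(N ≤ 5) ≈ 0.3142.

0.3142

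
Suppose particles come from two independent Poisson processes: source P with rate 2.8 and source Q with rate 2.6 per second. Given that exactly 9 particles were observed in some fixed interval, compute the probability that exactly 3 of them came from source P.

0.1459

Given the total, each event is independently from source P with probability p = λ_P/(λ_P+λ_Q) = 2.8/5.4 ≈ 0.5185.
So K ~ Binomial(9, 2.8/5.4): P(K = 3) = C(9,3) · (2.8/5.4)^3 · (2.6/5.4)^6 ≈ 0.1459.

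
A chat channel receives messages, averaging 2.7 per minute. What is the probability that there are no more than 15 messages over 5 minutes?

Over the interval, μ = 2.7 × 5 = 13.5 (5 minutes).
P(N ≤ 15) = Σ_{j=0}^{15} e^(−μ) μ^j/j! ≈ 0.7178.

0.7178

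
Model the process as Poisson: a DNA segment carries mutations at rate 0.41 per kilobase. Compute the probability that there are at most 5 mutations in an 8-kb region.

0.8853

Over the interval, μ = 0.41 × 8 = 3.28 (an 8-kb region = 8 kilobases).
P(N ≤ 5) = Σ_{j=0}^{5} e^(−μ) μ^j/j! ≈ 0.8853.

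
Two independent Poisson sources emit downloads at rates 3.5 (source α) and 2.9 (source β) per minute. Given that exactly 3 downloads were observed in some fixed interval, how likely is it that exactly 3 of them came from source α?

Given the total, each event is independently from source α with probability p = λ_α/(λ_α+λ_β) = 3.5/6.4 ≈ 0.5469.
So K ~ Binomial(3, 3.5/6.4): P(K = 3) = C(3,3) · (3.5/6.4)^3 · (2.9/6.4)^0 ≈ 0.1636.

0.1636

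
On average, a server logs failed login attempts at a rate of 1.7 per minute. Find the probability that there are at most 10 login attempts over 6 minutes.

Over the interval, μ = 1.7 × 6 = 10.2 (6 minutes).
P(N ≤ 10) = Σ_{j=0}^{10} e^(−μ) μ^j/j! ≈ 0.5580.

0.5580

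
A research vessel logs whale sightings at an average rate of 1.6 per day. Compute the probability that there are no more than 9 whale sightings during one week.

Over the interval, μ = 1.6 × 7 = 11.2 (a week = 7 days).
P(N ≤ 9) = Σ_{j=0}^{9} e^(−μ) μ^j/j! ≈ 0.3192.

0.3192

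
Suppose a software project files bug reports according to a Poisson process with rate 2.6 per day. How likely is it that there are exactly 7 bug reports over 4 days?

Over the interval, μ = 2.6 × 4 = 10.4 (4 days).
P(N = 7) = e^(−μ) μ^7/7! = e^(−10.4) · 10.4^7/5040 ≈ 0.0795.

0.0795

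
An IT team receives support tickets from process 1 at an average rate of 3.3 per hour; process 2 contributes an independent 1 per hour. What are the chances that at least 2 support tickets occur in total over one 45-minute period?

Independent Poisson processes superpose: combined rate λ = 3.3 + 1 = 4.3 per hour.
Over the interval, μ = 4.3 × 0.75 = 3.225 (a 45-minute period = 0.75 hours).
P(N ≥ 2) = 1 − P(N ≤ 1) ≈ 0.8320.

0.8320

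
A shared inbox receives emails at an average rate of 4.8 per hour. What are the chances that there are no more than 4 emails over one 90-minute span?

0.1555

Over the interval, μ = 4.8 × 1.5 = 7.2 (a 90-minute span = 1.5 hours).
P(N ≤ 4) = Σ_{j=0}^{4} e^(−μ) μ^j/j! ≈ 0.1555.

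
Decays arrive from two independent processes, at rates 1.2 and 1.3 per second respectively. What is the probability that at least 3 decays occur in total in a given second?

Independent Poisson processes superpose: combined rate λ = 1.2 + 1.3 = 2.5 per second.
So μ = 2.5.
P(N ≥ 3) = 1 − P(N ≤ 2) ≈ 0.4562.

0.4562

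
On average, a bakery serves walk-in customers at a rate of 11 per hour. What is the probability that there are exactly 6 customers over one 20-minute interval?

0.0863

Over the interval, μ = 11 × 1/3 ≈ 3.66667 (a 20-minute interval = 1/3 hours).
P(N = 6) = e^(−μ) μ^6/6! = e^(−3.66667) · 3.66667^6/720 ≈ 0.0863.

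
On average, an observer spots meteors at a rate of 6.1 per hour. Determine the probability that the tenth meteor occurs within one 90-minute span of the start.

Over the interval, μ = 6.1 × 1.5 = 9.15 (a 90-minute span = 1.5 hours).
The tenth arrival falls in the interval iff at least 10 events occur there: P(S_10 ≤ t) = P(N ≥ 10) = 1 − P(N ≤ 9) ≈ 0.4323.

0.4323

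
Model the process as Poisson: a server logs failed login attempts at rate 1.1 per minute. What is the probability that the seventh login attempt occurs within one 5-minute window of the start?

Over the interval, μ = 1.1 × 5 = 5.5 (a 5-minute window = 5 minutes).
The seventh arrival falls in the interval iff at least 7 events occur there: P(S_7 ≤ t) = P(N ≥ 7) = 1 − P(N ≤ 6) ≈ 0.3140.

0.3140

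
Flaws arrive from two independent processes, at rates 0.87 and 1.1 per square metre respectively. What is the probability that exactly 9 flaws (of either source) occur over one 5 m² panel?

Independent Poisson processes superpose: combined rate λ = 0.87 + 1.1 = 1.97 per square metre.
Over the interval, μ = 1.97 × 5 = 9.85 (a 5 m² panel = 5 square metres).
P(N = 9) = e^(−9.85) · 9.85^9/9! ≈ 0.1269.

0.1269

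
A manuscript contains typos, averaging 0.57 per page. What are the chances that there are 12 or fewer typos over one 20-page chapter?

0.6442

Over the interval, μ = 0.57 × 20 = 11.4 (a 20-page chapter = 20 pages).
P(N ≤ 12) = Σ_{j=0}^{12} e^(−μ) μ^j/j! ≈ 0.6442.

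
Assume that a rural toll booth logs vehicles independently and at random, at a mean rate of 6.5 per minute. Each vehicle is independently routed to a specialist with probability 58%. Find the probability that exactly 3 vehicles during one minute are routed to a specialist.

0.2059

Thinning: the vehicles that are routed to a specialist themselves form a Poisson process with rate 0.58 × 6.5 = 3.77 per minute.
So μ = 3.77.
P(N = 3) = e^(−3.77) · 3.77^3/3! ≈ 0.2059.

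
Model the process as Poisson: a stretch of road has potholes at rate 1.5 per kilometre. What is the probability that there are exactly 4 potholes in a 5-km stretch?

0.0729

Over the interval, μ = 1.5 × 5 = 7.5 (a 5-km stretch = 5 kilometres).
P(N = 4) = e^(−μ) μ^4/4! = e^(−7.5) · 7.5^4/24 ≈ 0.0729.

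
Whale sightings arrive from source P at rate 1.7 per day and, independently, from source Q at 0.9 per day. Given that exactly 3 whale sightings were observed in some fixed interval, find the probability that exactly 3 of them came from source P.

0.2795

Given the total, each event is independently from source P with probability p = λ_P/(λ_P+λ_Q) = 1.7/2.6 ≈ 0.6538.
So K ~ Binomial(3, 1.7/2.6): P(K = 3) = C(3,3) · (1.7/2.6)^3 · (0.9/2.6)^0 ≈ 0.2795.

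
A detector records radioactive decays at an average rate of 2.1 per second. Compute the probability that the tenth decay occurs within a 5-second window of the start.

Over the interval, μ = 2.1 × 5 = 10.5 (a 5-second window = 5 seconds).
The tenth arrival falls in the interval iff at least 10 events occur there: P(S_10 ≤ t) = P(N ≥ 10) = 1 − P(N ≤ 9) ≈ 0.6029.

0.6029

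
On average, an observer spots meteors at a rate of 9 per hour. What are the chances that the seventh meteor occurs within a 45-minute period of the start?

0.5124

Over the interval, μ = 9 × 0.75 = 6.75 (a 45-minute period = 0.75 hours).
The seventh arrival falls in the interval iff at least 7 events occur there: P(S_7 ≤ t) = P(N ≥ 7) = 1 − P(N ≤ 6) ≈ 0.5124.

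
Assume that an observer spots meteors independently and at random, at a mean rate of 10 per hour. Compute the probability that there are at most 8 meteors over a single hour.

With mean μ = 10 per hour,
P(N ≤ 8) = Σ_{j=0}^{8} e^(−μ) μ^j/j! ≈ 0.3328.

0.3328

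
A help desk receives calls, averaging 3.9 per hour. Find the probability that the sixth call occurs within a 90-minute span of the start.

0.5299

Over the interval, μ = 3.9 × 1.5 = 5.85 (a 90-minute span = 1.5 hours).
The sixth arrival falls in the interval iff at least 6 events occur there: P(S_6 ≤ t) = P(N ≥ 6) = 1 − P(N ≤ 5) ≈ 0.5299.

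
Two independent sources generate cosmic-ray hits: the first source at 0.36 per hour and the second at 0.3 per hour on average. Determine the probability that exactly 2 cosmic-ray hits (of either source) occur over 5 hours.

Independent Poisson processes superpose: combined rate λ = 0.36 + 0.3 = 0.66 per hour.
Over the interval, μ = 0.66 × 5 = 3.3 (5 hours).
P(N = 2) = e^(−3.3) · 3.3^2/2! ≈ 0.2008.

0.2008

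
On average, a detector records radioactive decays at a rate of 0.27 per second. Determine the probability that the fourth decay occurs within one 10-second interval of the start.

0.2859

Over the interval, μ = 0.27 × 10 = 2.7 (a 10-second interval = 10 seconds).
The fourth arrival falls in the interval iff at least 4 events occur there: P(S_4 ≤ t) = P(N ≥ 4) = 1 − P(N ≤ 3) ≈ 0.2859.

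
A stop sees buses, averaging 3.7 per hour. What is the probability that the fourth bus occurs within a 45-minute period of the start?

Over the interval, μ = 3.7 × 0.75 = 2.775 (a 45-minute period = 0.75 hours).
The fourth arrival falls in the interval iff at least 4 events occur there: P(S_4 ≤ t) = P(N ≥ 4) = 1 − P(N ≤ 3) ≈ 0.3025.

0.3025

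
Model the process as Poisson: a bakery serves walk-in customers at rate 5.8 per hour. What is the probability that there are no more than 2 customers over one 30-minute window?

0.4460

Over the interval, μ = 5.8 × 0.5 = 2.9 (a 30-minute window = 0.5 hours).
P(N ≤ 2) = Σ_{j=0}^{2} e^(−μ) μ^j/j! ≈ 0.4460.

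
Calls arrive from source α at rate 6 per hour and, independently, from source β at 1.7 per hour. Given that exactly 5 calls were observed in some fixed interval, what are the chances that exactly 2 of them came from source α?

Given the total, each event is independently from source α with probability p = λ_α/(λ_α+λ_β) = 6/7.7 ≈ 0.7792.
So K ~ Binomial(5, 6/7.7): P(K = 2) = C(5,2) · (6/7.7)^2 · (1.7/7.7)^3 ≈ 0.0653.

0.0653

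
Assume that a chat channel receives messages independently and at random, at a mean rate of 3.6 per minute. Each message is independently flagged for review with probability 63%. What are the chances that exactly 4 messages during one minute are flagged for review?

0.1141

Thinning: the messages that are flagged for review themselves form a Poisson process with rate 0.63 × 3.6 = 2.268 per minute.
So μ = 2.268.
P(N = 4) = e^(−2.268) · 2.268^4/4! ≈ 0.1141.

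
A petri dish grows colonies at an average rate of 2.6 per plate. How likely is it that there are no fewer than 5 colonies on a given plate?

With mean μ = 2.6 per plate,
P(N ≥ 5) = 1 − P(N ≤ 4) = 1 − Σ_{j=0}^{4} e^(−μ) μ^j/j! ≈ 0.1226.

0.1226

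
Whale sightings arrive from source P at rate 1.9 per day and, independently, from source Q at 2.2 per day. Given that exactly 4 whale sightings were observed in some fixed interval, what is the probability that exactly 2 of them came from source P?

0.3710

Given the total, each event is independently from source P with probability p = λ_P/(λ_P+λ_Q) = 1.9/4.1 ≈ 0.4634.
So K ~ Binomial(4, 1.9/4.1): P(K = 2) = C(4,2) · (1.9/4.1)^2 · (2.2/4.1)^2 ≈ 0.3710.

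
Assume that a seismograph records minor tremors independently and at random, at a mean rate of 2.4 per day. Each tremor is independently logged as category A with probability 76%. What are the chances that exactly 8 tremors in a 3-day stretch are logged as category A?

0.0838

Thinning: the tremors that are logged as category A themselves form a Poisson process with rate 0.76 × 2.4 = 1.824 per day.
Over the interval, μ = 1.824 × 3 = 5.472 (a 3-day stretch = 3 days).
P(N = 8) = e^(−5.472) · 5.472^8/8! ≈ 0.0838.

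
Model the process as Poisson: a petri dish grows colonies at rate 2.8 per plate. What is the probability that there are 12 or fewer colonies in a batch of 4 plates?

0.6666

Over the interval, μ = 2.8 × 4 = 11.2 (a batch of 4 plates = 4 plates).
P(N ≤ 12) = Σ_{j=0}^{12} e^(−μ) μ^j/j! ≈ 0.6666.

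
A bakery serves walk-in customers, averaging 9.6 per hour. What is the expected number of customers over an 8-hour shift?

E[N] = λt = 9.6 × 8 = 76.8 (an 8-hour shift = 8 hours).

76.8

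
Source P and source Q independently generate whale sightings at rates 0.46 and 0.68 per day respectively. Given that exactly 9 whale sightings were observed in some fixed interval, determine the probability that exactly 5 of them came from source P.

0.1706

Given the total, each event is independently from source P with probability p = λ_P/(λ_P+λ_Q) = 0.46/1.14 ≈ 0.4035.
So K ~ Binomial(9, 0.46/1.14): P(K = 5) = C(9,5) · (0.46/1.14)^5 · (0.68/1.14)^4 ≈ 0.1706.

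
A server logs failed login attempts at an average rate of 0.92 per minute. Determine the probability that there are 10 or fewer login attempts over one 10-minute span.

Over the interval, μ = 0.92 × 10 = 9.2 (a 10-minute span = 10 minutes).
P(N ≤ 10) = Σ_{j=0}^{10} e^(−μ) μ^j/j! ≈ 0.6820.

0.6820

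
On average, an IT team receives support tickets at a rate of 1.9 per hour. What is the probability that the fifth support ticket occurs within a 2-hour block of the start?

Over the interval, μ = 1.9 × 2 = 3.8 (a 2-hour block = 2 hours).
The fifth arrival falls in the interval iff at least 5 events occur there: P(S_5 ≤ t) = P(N ≥ 5) = 1 − P(N ≤ 4) ≈ 0.3322.

0.3322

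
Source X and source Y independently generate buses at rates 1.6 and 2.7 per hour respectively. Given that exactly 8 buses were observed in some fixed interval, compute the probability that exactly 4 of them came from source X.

Given the total, each event is independently from source X with probability p = λ_X/(λ_X+λ_Y) = 1.6/4.3 ≈ 0.3721.
So K ~ Binomial(8, 1.6/4.3): P(K = 4) = C(8,4) · (1.6/4.3)^4 · (2.7/4.3)^4 ≈ 0.2086.

0.2086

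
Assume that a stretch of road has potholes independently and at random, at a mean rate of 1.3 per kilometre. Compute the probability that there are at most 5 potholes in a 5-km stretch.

0.3690

Over the interval, μ = 1.3 × 5 = 6.5 (a 5-km stretch = 5 kilometres).
P(N ≤ 5) = Σ_{j=0}^{5} e^(−μ) μ^j/j! ≈ 0.3690.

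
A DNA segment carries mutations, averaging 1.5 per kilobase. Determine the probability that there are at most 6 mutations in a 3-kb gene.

0.8311

Over the interval, μ = 1.5 × 3 = 4.5 (a 3-kb gene = 3 kilobases).
P(N ≤ 6) = Σ_{j=0}^{6} e^(−μ) μ^j/j! ≈ 0.8311.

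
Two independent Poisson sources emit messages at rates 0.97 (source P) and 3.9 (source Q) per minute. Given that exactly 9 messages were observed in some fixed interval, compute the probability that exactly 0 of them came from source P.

0.1355

Given the total, each event is independently from source P with probability p = λ_P/(λ_P+λ_Q) = 0.97/4.87 ≈ 0.1992.
So K ~ Binomial(9, 0.97/4.87): P(K = 0) = C(9,0) · (0.97/4.87)^0 · (3.9/4.87)^9 ≈ 0.1355.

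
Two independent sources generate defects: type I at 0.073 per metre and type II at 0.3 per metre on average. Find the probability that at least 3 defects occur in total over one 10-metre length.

Independent Poisson processes superpose: combined rate λ = 0.073 + 0.3 = 0.373 per metre.
Over the interval, μ = 0.373 × 10 = 3.73 (a 10-metre length = 10 metres).
P(N ≥ 3) = 1 − P(N ≤ 2) ≈ 0.7196.

0.7196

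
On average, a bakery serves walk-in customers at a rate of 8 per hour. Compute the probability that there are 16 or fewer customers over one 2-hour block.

Over the interval, μ = 8 × 2 = 16 (a 2-hour block = 2 hours).
P(N ≤ 16) = Σ_{j=0}^{16} e^(−μ) μ^j/j! ≈ 0.5660.

0.5660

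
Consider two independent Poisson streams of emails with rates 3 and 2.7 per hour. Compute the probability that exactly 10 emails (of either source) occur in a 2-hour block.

0.1144

Independent Poisson processes superpose: combined rate λ = 3 + 2.7 = 5.7 per hour.
Over the interval, μ = 5.7 × 2 = 11.4 (a 2-hour block = 2 hours).
P(N = 10) = e^(−11.4) · 11.4^10/10! ≈ 0.1144.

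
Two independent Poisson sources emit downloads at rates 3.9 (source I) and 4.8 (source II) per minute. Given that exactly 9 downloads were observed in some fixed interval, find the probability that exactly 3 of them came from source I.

0.2134

Given the total, each event is independently from source I with probability p = λ_I/(λ_I+λ_II) = 3.9/8.7 ≈ 0.4483.
So K ~ Binomial(9, 3.9/8.7): P(K = 3) = C(9,3) · (3.9/8.7)^3 · (4.8/8.7)^6 ≈ 0.2134.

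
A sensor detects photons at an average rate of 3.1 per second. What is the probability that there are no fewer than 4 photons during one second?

0.3752

With mean μ = 3.1 per second,
P(N ≥ 4) = 1 − P(N ≤ 3) = 1 − Σ_{j=0}^{3} e^(−μ) μ^j/j! ≈ 0.3752.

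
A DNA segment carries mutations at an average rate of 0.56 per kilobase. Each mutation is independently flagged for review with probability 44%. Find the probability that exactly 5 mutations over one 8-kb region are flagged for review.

Thinning: the mutations that are flagged for review themselves form a Poisson process with rate 0.44 × 0.56 = 0.2464 per kilobase.
Over the interval, μ = 0.2464 × 8 = 1.9712 (an 8-kb region = 8 kilobases).
P(N = 5) = e^(−1.9712) · 1.9712^5/5! ≈ 0.0345.

0.0345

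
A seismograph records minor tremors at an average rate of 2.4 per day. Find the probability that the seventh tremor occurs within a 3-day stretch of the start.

0.5796

Over the interval, μ = 2.4 × 3 = 7.2 (a 3-day stretch = 3 days).
The seventh arrival falls in the interval iff at least 7 events occur there: P(S_7 ≤ t) = P(N ≥ 7) = 1 − P(N ≤ 6) ≈ 0.5796.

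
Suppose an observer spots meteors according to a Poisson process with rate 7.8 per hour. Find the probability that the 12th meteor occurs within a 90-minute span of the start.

Over the interval, μ = 7.8 × 1.5 = 11.7 (a 90-minute span = 1.5 hours).
The 12th arrival falls in the interval iff at least 12 events occur there: P(S_12 ≤ t) = P(N ≥ 12) = 1 − P(N ≤ 11) ≈ 0.5037.

0.5037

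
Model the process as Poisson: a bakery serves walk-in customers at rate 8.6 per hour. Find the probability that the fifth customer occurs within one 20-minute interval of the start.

Over the interval, μ = 8.6 × 1/3 ≈ 2.86667 (a 20-minute interval = 1/3 hours).
The fifth arrival falls in the interval iff at least 5 events occur there: P(S_5 ≤ t) = P(N ≥ 5) = 1 − P(N ≤ 4) ≈ 0.1629.

0.1629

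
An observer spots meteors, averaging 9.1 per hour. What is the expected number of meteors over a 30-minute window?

E[N] = λt = 9.1 × 0.5 = 4.55 (a 30-minute window = 0.5 hours).

4.55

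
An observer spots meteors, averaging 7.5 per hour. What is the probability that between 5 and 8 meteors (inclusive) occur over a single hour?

0.5299

With mean μ = 7.5 per hour,
P(5 ≤ N ≤ 8) = Σ_{j=5}^{8} e^(−7.5) · 7.5^j/j! ≈ 0.5299.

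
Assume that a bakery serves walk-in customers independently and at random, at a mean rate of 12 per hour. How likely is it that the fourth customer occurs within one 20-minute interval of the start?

0.5665

Over the interval, μ = 12 × 1/3 = 4 (a 20-minute interval = 1/3 hours).
The fourth arrival falls in the interval iff at least 4 events occur there: P(S_4 ≤ t) = P(N ≥ 4) = 1 − P(N ≤ 3) ≈ 0.5665.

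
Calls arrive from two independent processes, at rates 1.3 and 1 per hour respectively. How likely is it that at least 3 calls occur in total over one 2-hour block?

Independent Poisson processes superpose: combined rate λ = 1.3 + 1 = 2.3 per hour.
Over the interval, μ = 2.3 × 2 = 4.6 (a 2-hour block = 2 hours).
P(N ≥ 3) = 1 − P(N ≤ 2) ≈ 0.8374.

0.8374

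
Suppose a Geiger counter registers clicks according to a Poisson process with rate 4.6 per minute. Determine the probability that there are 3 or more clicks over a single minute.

0.8374

With mean μ = 4.6 per minute,
P(N ≥ 3) = 1 − P(N ≤ 2) = 1 − Σ_{j=0}^{2} e^(−μ) μ^j/j! ≈ 0.8374.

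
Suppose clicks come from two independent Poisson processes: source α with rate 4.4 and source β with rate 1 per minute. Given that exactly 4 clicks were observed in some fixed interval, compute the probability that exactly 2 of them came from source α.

0.1366

Given the total, each event is independently from source α with probability p = λ_α/(λ_α+λ_β) = 4.4/5.4 ≈ 0.8148.
So K ~ Binomial(4, 4.4/5.4): P(K = 2) = C(4,2) · (4.4/5.4)^2 · (1/5.4)^2 ≈ 0.1366.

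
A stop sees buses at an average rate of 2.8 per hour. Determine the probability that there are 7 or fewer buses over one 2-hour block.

Over the interval, μ = 2.8 × 2 = 5.6 (a 2-hour block = 2 hours).
P(N ≤ 7) = Σ_{j=0}^{7} e^(−μ) μ^j/j! ≈ 0.7970.

0.7970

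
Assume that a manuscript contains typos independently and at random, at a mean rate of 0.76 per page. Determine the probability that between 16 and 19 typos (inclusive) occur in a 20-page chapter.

Over the interval, μ = 0.76 × 20 = 15.2 (a 20-page chapter = 20 pages).
P(16 ≤ N ≤ 19) = Σ_{j=16}^{19} e^(−15.2) · 15.2^j/j! ≈ 0.3162.

0.3162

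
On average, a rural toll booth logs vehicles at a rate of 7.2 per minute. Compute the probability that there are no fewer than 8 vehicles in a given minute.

With mean μ = 7.2 per minute,
P(N ≥ 8) = 1 − P(N ≤ 7) = 1 − Σ_{j=0}^{7} e^(−μ) μ^j/j! ≈ 0.4311.

0.4311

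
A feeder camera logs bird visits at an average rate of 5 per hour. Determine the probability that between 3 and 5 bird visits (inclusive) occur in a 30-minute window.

Over the interval, μ = 5 × 0.5 = 2.5 (a 30-minute window = 0.5 hours).
P(3 ≤ N ≤ 5) = Σ_{j=3}^{5} e^(−2.5) · 2.5^j/j! ≈ 0.4142.

0.4142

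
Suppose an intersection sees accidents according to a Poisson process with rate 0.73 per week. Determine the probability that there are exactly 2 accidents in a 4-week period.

Over the interval, μ = 0.73 × 4 = 2.92 (a 4-week period = 4 weeks).
P(N = 2) = e^(−μ) μ^2/2! = e^(−2.92) · 2.92^2/2 ≈ 0.2299.

0.2299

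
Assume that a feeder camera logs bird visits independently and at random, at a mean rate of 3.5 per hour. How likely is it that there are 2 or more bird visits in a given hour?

With mean μ = 3.5 per hour,
P(N ≥ 2) = 1 − P(N ≤ 1) = 1 − Σ_{j=0}^{1} e^(−μ) μ^j/j! ≈ 0.8641.

0.8641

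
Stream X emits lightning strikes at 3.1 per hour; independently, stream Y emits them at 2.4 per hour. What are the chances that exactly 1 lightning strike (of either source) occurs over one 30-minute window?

0.1758

Independent Poisson processes superpose: combined rate λ = 3.1 + 2.4 = 5.5 per hour.
Over the interval, μ = 5.5 × 0.5 = 2.75 (a 30-minute window = 0.5 hours).
P(N = 1) = e^(−2.75) · 2.75^1/1! ≈ 0.1758.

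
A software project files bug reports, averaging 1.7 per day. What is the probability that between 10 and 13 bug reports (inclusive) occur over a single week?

Over the interval, μ = 1.7 × 7 = 11.9 (a week = 7 days).
P(10 ≤ N ≤ 13) = Σ_{j=10}^{13} e^(−11.9) · 11.9^j/j! ≈ 0.4408.

0.4408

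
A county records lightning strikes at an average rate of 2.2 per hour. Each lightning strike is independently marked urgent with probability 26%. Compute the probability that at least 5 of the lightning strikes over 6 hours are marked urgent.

0.2618

Thinning: the lightning strikes that are marked urgent themselves form a Poisson process with rate 0.26 × 2.2 = 0.572 per hour.
Over the interval, μ = 0.572 × 6 = 3.432 (6 hours).
P(N ≥ 5) = 1 − P(N ≤ 4) ≈ 0.2618.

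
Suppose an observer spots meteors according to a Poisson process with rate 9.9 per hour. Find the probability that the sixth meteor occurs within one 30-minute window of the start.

0.3753

Over the interval, μ = 9.9 × 0.5 = 4.95 (a 30-minute window = 0.5 hours).
The sixth arrival falls in the interval iff at least 6 events occur there: P(S_6 ≤ t) = P(N ≥ 6) = 1 − P(N ≤ 5) ≈ 0.3753.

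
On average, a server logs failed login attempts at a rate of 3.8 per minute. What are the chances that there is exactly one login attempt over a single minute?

With mean μ = 3.8 per minute,
P(N = 1) = e^(−μ) μ^1/1! = e^(−3.8) · 3.8^1/1 ≈ 0.0850.

0.0850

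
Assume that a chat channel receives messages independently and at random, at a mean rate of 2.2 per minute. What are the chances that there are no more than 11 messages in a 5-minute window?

Over the interval, μ = 2.2 × 5 = 11 (a 5-minute window = 5 minutes).
P(N ≤ 11) = Σ_{j=0}^{11} e^(−μ) μ^j/j! ≈ 0.5793.

0.5793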